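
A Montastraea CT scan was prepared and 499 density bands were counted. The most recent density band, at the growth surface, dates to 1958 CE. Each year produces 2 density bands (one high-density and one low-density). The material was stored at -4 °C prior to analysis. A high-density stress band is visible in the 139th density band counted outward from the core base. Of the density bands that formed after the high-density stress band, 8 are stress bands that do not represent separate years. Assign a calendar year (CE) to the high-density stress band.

Between density band 139 and the growth surface there are 499 − 139 = 360 density bands.
Excluding 8 false density bands: 360 − 8 = 352.
With 2 density bands per year, 352 / 2 = 176 years.
The density band at the growth surface is 1958 CE, so the high-density stress band dates to 1958 − 176 = 1782 CE.

1782 CE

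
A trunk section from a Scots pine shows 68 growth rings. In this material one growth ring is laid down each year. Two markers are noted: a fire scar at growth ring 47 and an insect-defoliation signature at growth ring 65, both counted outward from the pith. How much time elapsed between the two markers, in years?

Separation: 65 − 47 = 18 growth rings.
At one growth ring per year, 18 years elapsed between them.

18 years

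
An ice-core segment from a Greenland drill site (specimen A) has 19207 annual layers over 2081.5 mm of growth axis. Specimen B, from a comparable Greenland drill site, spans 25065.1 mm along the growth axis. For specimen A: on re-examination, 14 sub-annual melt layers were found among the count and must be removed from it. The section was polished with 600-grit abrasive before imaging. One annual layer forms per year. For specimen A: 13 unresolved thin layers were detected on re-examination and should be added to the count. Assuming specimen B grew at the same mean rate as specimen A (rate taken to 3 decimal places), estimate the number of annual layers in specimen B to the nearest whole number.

232084 annual layers

Specimen A: after corrections the count is 19207 − 14 + 13 = 19206 annual layers.
A: Mean rate = 2081.5 mm / 19206 years ≈ 0.108 mm/year.
For B, 25065.1 / 0.108 = 232084.26 years ≈ 232084 annual layers.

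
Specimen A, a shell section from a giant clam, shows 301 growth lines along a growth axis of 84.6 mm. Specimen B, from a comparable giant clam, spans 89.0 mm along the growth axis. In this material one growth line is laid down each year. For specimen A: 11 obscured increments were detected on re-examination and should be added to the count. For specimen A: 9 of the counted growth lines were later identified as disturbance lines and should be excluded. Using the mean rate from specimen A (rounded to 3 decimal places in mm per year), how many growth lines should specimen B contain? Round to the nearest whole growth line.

319 growth lines

Specimen A: true growth line count = 301 − 9 + 11 = 303.
A: Extension rate ≈ 84.6 / 303 = 0.279 mm per year.
Specimen B: 89.0 mm / 0.279 mm per year = 319.00 years ≈ 319 growth lines.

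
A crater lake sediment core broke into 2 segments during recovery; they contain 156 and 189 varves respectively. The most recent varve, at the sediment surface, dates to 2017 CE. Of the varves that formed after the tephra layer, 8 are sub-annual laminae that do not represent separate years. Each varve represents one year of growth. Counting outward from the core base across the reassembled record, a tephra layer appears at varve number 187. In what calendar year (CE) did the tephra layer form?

Total varves = 156 + 189 = 345.
The tephra layer sits at varve 187 from the core base, so 345 − 187 = 158 varves formed after it.
Excluding 8 false varves: 158 − 8 = 150.
2017 − 150 = 1867 CE.

1867 CE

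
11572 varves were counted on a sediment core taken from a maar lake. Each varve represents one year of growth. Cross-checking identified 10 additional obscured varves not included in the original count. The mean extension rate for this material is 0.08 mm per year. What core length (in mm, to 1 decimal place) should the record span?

926.6 mm

After corrections the count is 11572 + 10 = 11582 varves.
Predicted length = 0.08 mm/year × 11582 years = 926.6 mm.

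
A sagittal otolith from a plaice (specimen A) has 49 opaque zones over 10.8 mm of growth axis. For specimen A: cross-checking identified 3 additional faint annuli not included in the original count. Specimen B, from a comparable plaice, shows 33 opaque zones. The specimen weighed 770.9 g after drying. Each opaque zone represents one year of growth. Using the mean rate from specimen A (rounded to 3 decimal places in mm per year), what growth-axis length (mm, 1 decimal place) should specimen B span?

6.9 mm

Specimen A: after corrections the count is 49 + 3 = 52 opaque zones.
A: Mean rate = 10.8 mm / 52 years ≈ 0.208 mm/year.
Length of B = 0.208 × 33 = 6.9 mm.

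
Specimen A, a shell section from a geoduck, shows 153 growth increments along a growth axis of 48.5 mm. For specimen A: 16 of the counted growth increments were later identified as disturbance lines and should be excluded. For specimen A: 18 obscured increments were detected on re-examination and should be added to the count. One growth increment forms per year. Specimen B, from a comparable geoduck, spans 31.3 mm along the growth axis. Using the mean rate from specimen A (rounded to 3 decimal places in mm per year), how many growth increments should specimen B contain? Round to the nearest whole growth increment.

Specimen A: adjusted count: 153 − 16 + 18 = 155 growth increments.
A: 48.5 mm over 155 years gives 48.5 / 155 ≈ 0.313 mm/yr.
Specimen B: 31.3 mm / 0.313 mm per year = 100.00 years ≈ 100 growth increments.

100 growth increments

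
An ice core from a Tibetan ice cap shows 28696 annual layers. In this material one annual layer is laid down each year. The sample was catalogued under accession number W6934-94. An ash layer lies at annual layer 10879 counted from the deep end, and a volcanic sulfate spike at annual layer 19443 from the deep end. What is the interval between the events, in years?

8564 yr

19443 − 10879 = 8564 annual layers lie between the two events.
That is 8564 years at one annual layer per year.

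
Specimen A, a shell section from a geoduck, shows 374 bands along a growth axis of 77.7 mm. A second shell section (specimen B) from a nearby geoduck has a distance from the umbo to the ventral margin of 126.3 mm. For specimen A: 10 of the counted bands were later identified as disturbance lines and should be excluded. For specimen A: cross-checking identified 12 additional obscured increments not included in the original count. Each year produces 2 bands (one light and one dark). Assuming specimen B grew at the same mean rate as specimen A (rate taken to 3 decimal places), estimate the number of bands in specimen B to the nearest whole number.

612 bands

Specimen A: correcting the raw count gives 374 − 10 + 12 = 376 true bands.
Specimen A: 376 bands at 2 per year is 376 / 2 = 188 years.
A: 77.7 mm over 188 years gives 77.7 / 188 ≈ 0.413 mm per year.
B spans 126.3 / 0.413 = 305.81 years; at 2 bands per year that is 305.81 × 2 ≈ 612 bands.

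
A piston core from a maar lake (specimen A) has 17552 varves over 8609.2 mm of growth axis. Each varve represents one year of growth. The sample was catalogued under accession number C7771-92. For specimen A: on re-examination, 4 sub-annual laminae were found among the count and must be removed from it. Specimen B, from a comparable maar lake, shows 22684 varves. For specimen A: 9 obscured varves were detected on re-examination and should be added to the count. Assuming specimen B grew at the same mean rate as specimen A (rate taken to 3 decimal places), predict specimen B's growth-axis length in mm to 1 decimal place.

Specimen A: true varve count = 17552 − 4 + 9 = 17557.
A: Extension rate ≈ 8609.2 / 17557 = 0.490 mm/yr.
For B, 0.490 mm/year × 22684 years = 11115.2 mm.

11115.2 mm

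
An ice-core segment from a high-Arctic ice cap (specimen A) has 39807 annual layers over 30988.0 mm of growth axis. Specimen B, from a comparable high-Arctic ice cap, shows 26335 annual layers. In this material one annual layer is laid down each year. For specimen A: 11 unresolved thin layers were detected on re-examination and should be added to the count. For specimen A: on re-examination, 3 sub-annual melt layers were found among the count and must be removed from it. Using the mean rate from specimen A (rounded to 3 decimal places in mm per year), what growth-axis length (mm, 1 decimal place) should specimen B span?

20488.6 mm

Specimen A: adjusted count: 39807 − 3 + 11 = 39815 annual layers.
A: 30988.0 mm over 39815 years gives 30988.0 / 39815 ≈ 0.778 mm per year.
B's length ≈ 0.778 × 26335 = 20488.6 mm.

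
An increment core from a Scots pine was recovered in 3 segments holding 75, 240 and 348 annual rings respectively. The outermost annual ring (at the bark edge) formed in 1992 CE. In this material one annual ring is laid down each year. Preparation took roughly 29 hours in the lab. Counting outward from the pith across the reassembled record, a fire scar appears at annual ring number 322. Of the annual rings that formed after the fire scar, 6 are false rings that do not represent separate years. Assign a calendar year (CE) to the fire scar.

Total annual rings = 75 + 240 + 348 = 663.
The fire scar sits at annual ring 322 from the pith, so 663 − 322 = 341 annual rings formed after it.
341 − 6 false = 335 true annual rings after the fire scar.
1992 − 335 = 1657 CE.

1657 CE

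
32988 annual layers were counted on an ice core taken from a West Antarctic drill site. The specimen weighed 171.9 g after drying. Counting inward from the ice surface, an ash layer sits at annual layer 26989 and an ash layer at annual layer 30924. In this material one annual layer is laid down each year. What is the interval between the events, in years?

30924 − 26989 = 3935 annual layers lie between the two events.
One annual layer per year makes the interval 3935 years.

3935 years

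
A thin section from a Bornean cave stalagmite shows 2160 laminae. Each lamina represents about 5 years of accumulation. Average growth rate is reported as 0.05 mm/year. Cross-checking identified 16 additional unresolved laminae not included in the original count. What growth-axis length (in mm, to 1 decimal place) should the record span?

Correcting the raw count gives 2160 + 16 = 2176 true laminae.
At 5 years per lamina, 2176 × 5 = 10880 years.
Predicted length = 0.05 mm/year × 10880 years = 544.0 mm.

544.0 mm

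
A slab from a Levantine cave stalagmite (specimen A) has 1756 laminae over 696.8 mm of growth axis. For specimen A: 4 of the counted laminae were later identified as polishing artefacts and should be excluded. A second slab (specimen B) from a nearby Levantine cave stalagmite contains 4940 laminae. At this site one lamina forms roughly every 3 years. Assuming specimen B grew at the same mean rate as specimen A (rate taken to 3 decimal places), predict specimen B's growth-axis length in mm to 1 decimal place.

1971.1 mm

Specimen A: adjusted count: 1756 − 4 = 1752 laminae.
Specimen A: multiplying by 3 years per lamina: 1752 × 3 = 5256 years.
A: Extension rate ≈ 696.8 / 5256 = 0.133 mm/year.
Specimen B: multiplying by 3 years per lamina: 4940 × 3 = 14820 years. For B, 0.133 mm/year × 14820 years = 1971.1 mm.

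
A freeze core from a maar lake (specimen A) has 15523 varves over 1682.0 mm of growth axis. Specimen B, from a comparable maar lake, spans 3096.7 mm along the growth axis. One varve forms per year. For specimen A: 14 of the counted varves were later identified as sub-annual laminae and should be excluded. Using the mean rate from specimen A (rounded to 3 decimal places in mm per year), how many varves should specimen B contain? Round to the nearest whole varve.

Specimen A: true varve count = 15523 − 14 = 15509.
A: Mean rate = 1682.0 mm / 15509 years ≈ 0.108 mm per year.
For B, 3096.7 / 0.108 = 28673.15 years ≈ 28673 varves.

28673 varves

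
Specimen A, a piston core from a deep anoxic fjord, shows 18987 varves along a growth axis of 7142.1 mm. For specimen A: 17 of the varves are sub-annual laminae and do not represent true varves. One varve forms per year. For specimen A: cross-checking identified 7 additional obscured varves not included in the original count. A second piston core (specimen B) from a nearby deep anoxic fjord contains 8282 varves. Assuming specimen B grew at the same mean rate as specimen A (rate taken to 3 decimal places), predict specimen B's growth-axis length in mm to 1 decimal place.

Specimen A: after corrections the count is 18987 − 17 + 7 = 18977 varves.
A: Extension rate ≈ 7142.1 / 18977 = 0.376 mm/yr.
B's length ≈ 0.376 × 8282 = 3114.0 mm.

3114.0 mm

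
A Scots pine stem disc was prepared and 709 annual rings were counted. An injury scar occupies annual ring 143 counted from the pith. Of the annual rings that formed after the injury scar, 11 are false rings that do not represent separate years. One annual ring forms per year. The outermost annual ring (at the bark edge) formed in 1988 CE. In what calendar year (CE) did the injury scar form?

1433 CE

The injury scar sits at annual ring 143 from the pith, so 709 − 143 = 566 annual rings formed after it.
566 − 11 false = 555 true annual rings after the injury scar.
1988 − 555 = 1433 CE.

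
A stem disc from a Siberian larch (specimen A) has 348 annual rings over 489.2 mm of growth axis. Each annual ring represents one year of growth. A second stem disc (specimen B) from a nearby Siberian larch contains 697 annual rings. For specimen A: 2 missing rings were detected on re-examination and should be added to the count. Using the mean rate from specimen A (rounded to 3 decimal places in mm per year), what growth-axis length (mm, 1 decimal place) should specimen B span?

Specimen A: true annual ring count = 348 + 2 = 350.
A: Mean rate = 489.2 mm / 350 years ≈ 1.398 mm/yr.
For B, 1.398 mm/year × 697 years = 974.4 mm.

974.4 mm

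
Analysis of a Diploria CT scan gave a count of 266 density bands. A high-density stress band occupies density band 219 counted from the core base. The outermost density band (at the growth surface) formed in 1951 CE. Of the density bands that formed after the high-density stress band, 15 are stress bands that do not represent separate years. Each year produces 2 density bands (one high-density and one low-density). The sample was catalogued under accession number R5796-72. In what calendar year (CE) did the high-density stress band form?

1935 CE

266 − 219 = 47 density bands lie beyond the high-density stress band toward the growth surface.
Removing the 15 false density bands leaves 47 − 15 = 32 true density bands beyond the high-density stress band.
Dividing by 2 density bands per year: 32 / 2 = 16 years.
The density band at the growth surface is 1951 CE, so the high-density stress band dates to 1951 − 16 = 1935 CE.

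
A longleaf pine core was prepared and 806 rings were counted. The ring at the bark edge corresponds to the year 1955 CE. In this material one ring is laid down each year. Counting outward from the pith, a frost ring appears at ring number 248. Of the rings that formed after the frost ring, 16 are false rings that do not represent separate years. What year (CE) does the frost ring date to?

806 − 248 = 558 rings lie beyond the frost ring toward the bark edge.
Removing the 16 false rings leaves 558 − 16 = 542 true rings beyond the frost ring.
Counting back 542 years from 1955 CE places the frost ring in 1955 − 542 = 1413 CE.

1413 CE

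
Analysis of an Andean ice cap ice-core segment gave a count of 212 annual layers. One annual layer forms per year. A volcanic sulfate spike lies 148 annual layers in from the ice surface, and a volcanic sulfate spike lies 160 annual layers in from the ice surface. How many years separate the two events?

12 years

160 − 148 = 12 annual layers lie between the two events.
One annual layer per year makes the interval 12 years.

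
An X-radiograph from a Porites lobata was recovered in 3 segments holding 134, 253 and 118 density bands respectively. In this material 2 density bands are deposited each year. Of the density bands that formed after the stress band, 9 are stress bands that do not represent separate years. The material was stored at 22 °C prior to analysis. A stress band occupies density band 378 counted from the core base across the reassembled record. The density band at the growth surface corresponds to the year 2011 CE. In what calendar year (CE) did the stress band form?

1952 CE

Total density bands = 134 + 253 + 118 = 505.
Between density band 378 and the growth surface there are 505 − 378 = 127 density bands.
Excluding 9 false density bands: 127 − 9 = 118.
118 density bands at 2 per year is 118 / 2 = 59 years.
Counting back 59 years from 2011 CE places the stress band in 2011 − 59 = 1952 CE.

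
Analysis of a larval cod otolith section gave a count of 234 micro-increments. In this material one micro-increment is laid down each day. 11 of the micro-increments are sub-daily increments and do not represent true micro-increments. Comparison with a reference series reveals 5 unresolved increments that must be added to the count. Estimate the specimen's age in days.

228 days

Correcting the raw count gives 234 − 11 + 5 = 228 true micro-increments.
One micro-increment per day makes the duration 228 days.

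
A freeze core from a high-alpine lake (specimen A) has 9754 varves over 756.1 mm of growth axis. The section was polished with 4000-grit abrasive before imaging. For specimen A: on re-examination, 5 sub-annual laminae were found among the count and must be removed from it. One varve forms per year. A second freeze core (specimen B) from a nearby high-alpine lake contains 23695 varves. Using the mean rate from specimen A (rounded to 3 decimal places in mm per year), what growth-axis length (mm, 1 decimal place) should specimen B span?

Specimen A: true varve count = 9754 − 5 = 9749.
A: 756.1 mm over 9749 years gives 756.1 / 9749 ≈ 0.078 mm/yr.
B's length ≈ 0.078 × 23695 = 1848.2 mm.

1848.2 mm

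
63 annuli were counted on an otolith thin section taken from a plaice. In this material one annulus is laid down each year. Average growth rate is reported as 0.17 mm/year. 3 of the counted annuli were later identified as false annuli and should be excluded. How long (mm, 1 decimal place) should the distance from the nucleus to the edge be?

10.2 mm

Correcting the raw count gives 63 − 3 = 60 true annuli.
Length ≈ 0.17 × 60 = 10.2 mm.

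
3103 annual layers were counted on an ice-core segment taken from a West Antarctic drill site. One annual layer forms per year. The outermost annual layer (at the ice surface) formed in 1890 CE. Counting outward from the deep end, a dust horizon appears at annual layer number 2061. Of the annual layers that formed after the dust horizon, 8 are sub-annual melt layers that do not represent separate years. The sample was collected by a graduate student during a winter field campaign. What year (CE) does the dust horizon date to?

856 CE

3103 − 2061 = 1042 annual layers lie beyond the dust horizon toward the ice surface.
1042 − 8 false = 1034 true annual layers after the dust horizon.
Counting back 1034 years from 1890 CE places the dust horizon in 1890 − 1034 = 856 CE.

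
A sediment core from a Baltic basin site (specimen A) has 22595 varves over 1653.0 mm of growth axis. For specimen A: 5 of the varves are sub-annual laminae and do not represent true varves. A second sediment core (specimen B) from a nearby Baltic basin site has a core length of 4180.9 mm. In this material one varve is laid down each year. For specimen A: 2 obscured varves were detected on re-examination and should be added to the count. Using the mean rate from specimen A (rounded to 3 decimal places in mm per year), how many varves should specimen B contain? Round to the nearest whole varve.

57273 varves

Specimen A: correcting the raw count gives 22595 − 5 + 2 = 22592 true varves.
A: 1653.0 mm over 22592 years gives 1653.0 / 22592 ≈ 0.073 mm per year.
B spans 4180.9 / 0.073 = 57272.60 years ≈ 57273 varves.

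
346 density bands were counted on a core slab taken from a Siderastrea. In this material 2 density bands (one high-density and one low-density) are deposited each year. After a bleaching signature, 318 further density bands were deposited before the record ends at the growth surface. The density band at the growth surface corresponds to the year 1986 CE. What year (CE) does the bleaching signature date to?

318 density bands post-date the bleaching signature.
Dividing by 2 density bands per year: 318 / 2 = 159 years.
Counting back 159 years from 1986 CE places the bleaching signature in 1986 − 159 = 1827 CE.

1827 CE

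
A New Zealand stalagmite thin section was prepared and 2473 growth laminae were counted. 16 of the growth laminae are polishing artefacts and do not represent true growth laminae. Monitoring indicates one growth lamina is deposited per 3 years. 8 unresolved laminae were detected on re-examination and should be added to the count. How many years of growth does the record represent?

Correcting the raw count gives 2473 − 16 + 8 = 2465 true growth laminae.
Multiplying by 3 years per growth lamina: 2465 × 3 = 7395 years.

7395 years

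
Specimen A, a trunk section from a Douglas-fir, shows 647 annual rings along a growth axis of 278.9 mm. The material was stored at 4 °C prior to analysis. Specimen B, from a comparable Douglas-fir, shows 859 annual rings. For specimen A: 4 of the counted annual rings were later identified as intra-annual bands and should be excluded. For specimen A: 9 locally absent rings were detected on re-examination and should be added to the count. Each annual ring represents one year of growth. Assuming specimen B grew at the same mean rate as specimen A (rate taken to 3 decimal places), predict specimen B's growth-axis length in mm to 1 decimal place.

Specimen A: adjusted count: 647 − 4 + 9 = 652 annual rings.
A: 278.9 mm over 652 years gives 278.9 / 652 ≈ 0.428 mm/yr.
B's length ≈ 0.428 × 859 = 367.7 mm.

367.7 mm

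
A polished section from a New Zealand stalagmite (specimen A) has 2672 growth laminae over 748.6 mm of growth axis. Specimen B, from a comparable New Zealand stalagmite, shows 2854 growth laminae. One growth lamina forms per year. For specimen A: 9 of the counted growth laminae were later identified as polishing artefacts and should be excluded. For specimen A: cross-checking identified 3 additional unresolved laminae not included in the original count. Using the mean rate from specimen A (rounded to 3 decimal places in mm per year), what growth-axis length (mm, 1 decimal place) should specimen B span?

802.0 mm

Specimen A: after corrections the count is 2672 − 9 + 3 = 2666 growth laminae.
A: Mean rate = 748.6 mm / 2666 years ≈ 0.281 mm/yr.
For B, 0.281 mm/year × 2854 years = 802.0 mm.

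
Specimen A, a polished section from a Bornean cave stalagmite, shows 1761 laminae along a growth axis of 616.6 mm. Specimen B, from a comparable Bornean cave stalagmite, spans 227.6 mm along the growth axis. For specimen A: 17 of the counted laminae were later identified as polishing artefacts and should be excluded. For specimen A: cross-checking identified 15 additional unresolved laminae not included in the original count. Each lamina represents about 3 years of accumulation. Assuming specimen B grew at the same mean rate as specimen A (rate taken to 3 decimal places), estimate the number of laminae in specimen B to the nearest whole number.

648 laminae

Specimen A: true lamina count = 1761 − 17 + 15 = 1759.
Specimen A: multiplying by 3 years per lamina: 1759 × 3 = 5277 years.
A: 616.6 mm over 5277 years gives 616.6 / 5277 ≈ 0.117 mm/yr.
Specimen B: 227.6 mm / 0.117 mm per year = 1945.30 years; at 3 years per lamina that is 1945.30 / 3 ≈ 648 laminae.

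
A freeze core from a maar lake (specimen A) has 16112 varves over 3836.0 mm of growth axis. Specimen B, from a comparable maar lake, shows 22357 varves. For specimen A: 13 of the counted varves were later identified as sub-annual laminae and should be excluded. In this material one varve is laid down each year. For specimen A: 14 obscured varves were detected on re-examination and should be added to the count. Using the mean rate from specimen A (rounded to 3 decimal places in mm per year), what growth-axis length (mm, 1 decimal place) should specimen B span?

Specimen A: correcting the raw count gives 16112 − 13 + 14 = 16113 true varves.
A: 3836.0 mm over 16113 years gives 3836.0 / 16113 ≈ 0.238 mm/yr.
Length of B = 0.238 × 22357 = 5321.0 mm.

5321.0 mm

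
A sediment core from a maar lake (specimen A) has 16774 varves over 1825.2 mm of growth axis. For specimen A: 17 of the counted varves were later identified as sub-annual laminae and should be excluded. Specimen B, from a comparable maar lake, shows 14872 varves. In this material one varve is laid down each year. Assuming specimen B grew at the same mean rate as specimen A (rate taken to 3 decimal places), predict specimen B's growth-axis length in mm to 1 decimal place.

Specimen A: true varve count = 16774 − 17 = 16757.
A: Mean rate = 1825.2 mm / 16757 years ≈ 0.109 mm/yr.
Length of B = 0.109 × 14872 = 1621.0 mm.

1621.0 mm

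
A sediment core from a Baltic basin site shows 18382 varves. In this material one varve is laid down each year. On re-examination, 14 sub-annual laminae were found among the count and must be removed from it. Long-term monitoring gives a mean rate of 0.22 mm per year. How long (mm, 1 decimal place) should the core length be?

4041.0 mm

After corrections the count is 18382 − 14 = 18368 varves.
Predicted length = 0.22 mm/year × 18368 years = 4041.0 mm.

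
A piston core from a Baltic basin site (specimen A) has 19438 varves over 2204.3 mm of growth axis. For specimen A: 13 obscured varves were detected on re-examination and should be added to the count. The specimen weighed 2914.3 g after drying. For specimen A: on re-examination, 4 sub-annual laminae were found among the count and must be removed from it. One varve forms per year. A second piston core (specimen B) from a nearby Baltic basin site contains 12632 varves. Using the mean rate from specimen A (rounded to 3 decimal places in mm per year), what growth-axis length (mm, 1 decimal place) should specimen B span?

1427.4 mm

Specimen A: true varve count = 19438 − 4 + 13 = 19447.
A: Mean rate = 2204.3 mm / 19447 years ≈ 0.113 mm/year.
For B, 0.113 mm/year × 12632 years = 1427.4 mm.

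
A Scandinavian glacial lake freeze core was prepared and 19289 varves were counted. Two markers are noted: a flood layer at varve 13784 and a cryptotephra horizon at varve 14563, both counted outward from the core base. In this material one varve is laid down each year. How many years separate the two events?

779 years

14563 − 13784 = 779 varves lie between the two events.
At one varve per year, 779 years elapsed between them.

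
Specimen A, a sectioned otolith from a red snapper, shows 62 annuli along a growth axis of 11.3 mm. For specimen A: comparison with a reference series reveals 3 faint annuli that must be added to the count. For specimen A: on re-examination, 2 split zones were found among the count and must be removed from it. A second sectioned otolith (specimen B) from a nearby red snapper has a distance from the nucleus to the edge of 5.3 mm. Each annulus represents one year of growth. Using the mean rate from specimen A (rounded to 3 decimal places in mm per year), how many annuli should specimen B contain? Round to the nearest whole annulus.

30 annuli

Specimen A: after corrections the count is 62 − 2 + 3 = 63 annuli.
A: Mean rate = 11.3 mm / 63 years ≈ 0.179 mm per year.
B spans 5.3 / 0.179 = 29.61 years ≈ 30 annuli.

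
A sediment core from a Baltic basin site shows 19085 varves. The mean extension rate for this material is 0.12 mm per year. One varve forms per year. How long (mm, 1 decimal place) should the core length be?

2290.2 mm

19085 years of growth are recorded.
19085 years at 0.12 mm/year gives 0.12 × 19085 = 2290.2 mm.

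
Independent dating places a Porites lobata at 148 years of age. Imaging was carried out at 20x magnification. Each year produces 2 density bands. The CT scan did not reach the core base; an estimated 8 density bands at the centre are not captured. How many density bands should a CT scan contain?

288 density bands

Expected density bands: 148 × 2 = 296.
Less the 8 uncaptured density bands: 296 − 8 = 288.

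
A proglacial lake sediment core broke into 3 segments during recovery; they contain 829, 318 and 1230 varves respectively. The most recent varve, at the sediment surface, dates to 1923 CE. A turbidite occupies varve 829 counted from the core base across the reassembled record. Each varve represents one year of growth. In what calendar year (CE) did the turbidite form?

375 CE

Total varves = 829 + 318 + 1230 = 2377.
Between varve 829 and the sediment surface there are 2377 − 829 = 1548 varves.
1923 − 1548 = 375 CE.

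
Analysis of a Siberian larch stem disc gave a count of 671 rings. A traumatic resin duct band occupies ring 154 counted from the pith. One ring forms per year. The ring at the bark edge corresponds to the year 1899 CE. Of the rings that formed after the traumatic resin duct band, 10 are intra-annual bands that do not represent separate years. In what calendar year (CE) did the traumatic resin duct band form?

Between ring 154 and the bark edge there are 671 − 154 = 517 rings.
Removing the 10 false rings leaves 517 − 10 = 507 true rings beyond the traumatic resin duct band.
1899 − 507 = 1392 CE.

1392 CE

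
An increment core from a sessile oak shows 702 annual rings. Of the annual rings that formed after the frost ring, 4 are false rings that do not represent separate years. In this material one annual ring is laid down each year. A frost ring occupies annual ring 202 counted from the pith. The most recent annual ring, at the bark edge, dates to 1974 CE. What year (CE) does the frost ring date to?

The frost ring sits at annual ring 202 from the pith, so 702 − 202 = 500 annual rings formed after it.
500 − 4 false = 496 true annual rings after the frost ring.
1974 − 496 = 1478 CE.

1478 CE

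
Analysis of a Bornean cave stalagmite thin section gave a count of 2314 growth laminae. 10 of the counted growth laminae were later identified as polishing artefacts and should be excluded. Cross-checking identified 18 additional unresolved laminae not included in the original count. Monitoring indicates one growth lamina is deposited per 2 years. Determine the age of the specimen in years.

4644 years

True growth lamina count = 2314 − 10 + 18 = 2322.
At 2 years per growth lamina, 2322 × 2 = 4644 years.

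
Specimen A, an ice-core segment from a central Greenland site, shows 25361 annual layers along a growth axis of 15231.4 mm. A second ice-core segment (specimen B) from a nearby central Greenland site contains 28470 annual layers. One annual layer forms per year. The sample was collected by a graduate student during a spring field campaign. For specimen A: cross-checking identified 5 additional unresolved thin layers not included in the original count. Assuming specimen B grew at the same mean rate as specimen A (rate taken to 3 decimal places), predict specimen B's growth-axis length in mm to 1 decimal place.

Specimen A: correcting the raw count gives 25361 + 5 = 25366 true annual layers.
A: 15231.4 mm over 25366 years gives 15231.4 / 25366 ≈ 0.600 mm/year.
Length of B = 0.600 × 28470 = 17082.0 mm.

17082.0 mm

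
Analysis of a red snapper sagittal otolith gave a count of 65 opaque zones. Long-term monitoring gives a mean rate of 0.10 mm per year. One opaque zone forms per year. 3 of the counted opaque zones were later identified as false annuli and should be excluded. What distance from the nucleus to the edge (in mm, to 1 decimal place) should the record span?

True opaque zone count = 65 − 3 = 62.
Length ≈ 0.10 × 62 = 6.2 mm.

6.2 mm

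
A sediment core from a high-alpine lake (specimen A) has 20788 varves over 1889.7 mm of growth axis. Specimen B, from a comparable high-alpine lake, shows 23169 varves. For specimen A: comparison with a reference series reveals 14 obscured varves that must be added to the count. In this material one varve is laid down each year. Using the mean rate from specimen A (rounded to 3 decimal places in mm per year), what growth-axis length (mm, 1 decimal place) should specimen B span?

Specimen A: after corrections the count is 20788 + 14 = 20802 varves.
A: Extension rate ≈ 1889.7 / 20802 = 0.091 mm per year.
For B, 0.091 mm/year × 23169 years = 2108.4 mm.

2108.4 mm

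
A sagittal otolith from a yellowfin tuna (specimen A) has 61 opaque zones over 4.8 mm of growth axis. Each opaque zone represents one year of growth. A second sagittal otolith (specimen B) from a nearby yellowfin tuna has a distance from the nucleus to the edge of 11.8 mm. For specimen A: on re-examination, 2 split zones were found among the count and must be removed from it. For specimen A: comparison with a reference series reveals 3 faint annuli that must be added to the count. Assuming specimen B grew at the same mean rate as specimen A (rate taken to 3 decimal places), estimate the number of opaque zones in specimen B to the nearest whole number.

Specimen A: after corrections the count is 61 − 2 + 3 = 62 opaque zones.
A: Mean rate = 4.8 mm / 62 years ≈ 0.077 mm/year.
For B, 11.8 / 0.077 = 153.25 years ≈ 153 opaque zones.

153 opaque zones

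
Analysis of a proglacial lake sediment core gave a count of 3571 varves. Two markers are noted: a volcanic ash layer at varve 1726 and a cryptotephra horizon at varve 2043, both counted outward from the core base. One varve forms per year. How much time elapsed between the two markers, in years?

The two markers are separated by 2043 − 1726 = 317 varves.
That is 317 years at one varve per year.

317 years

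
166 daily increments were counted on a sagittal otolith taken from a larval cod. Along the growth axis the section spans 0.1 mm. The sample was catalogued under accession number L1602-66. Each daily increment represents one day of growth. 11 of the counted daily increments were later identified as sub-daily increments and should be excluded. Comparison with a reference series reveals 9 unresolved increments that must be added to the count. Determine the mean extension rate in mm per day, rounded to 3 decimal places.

0.001 mm per day

After corrections the count is 166 − 11 + 9 = 164 daily increments.
0.1 mm over 164 days gives 0.1 / 164 ≈ 0.001 mm per day.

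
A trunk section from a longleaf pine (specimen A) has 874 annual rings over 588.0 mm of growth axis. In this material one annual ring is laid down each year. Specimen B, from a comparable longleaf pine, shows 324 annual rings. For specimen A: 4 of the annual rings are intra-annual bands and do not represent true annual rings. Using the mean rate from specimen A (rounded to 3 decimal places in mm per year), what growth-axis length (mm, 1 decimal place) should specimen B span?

219.0 mm

Specimen A: correcting the raw count gives 874 − 4 = 870 true annual rings.
A: Extension rate ≈ 588.0 / 870 = 0.676 mm/year.
For B, 0.676 mm/year × 324 years = 219.0 mm.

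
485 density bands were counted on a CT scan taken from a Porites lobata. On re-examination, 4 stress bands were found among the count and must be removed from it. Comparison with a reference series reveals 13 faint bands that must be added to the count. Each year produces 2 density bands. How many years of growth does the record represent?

247 years

Adjusted count: 485 − 4 + 13 = 494 density bands.
With 2 density bands per year, 494 / 2 = 247 years.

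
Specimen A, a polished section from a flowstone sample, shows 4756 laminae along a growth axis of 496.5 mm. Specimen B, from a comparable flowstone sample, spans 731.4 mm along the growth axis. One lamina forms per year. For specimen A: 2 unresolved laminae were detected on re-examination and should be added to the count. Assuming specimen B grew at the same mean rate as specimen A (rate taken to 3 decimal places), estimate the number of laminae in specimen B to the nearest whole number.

7033 laminae

Specimen A: true lamina count = 4756 + 2 = 4758.
A: Extension rate ≈ 496.5 / 4758 = 0.104 mm per year.
Specimen B: 731.4 mm / 0.104 mm per year = 7032.69 years ≈ 7033 laminae.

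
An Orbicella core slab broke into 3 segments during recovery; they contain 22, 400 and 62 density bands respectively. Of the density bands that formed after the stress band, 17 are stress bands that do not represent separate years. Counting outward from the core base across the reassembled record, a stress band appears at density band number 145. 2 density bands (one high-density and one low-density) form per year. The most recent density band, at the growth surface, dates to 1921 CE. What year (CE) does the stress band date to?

1760 CE

Total density bands = 22 + 400 + 62 = 484.
484 − 145 = 339 density bands lie beyond the stress band toward the growth surface.
Excluding 17 false density bands: 339 − 17 = 322.
322 density bands at 2 per year is 322 / 2 = 161 years.
The density band at the growth surface is 1921 CE, so the stress band dates to 1921 − 161 = 1760 CE.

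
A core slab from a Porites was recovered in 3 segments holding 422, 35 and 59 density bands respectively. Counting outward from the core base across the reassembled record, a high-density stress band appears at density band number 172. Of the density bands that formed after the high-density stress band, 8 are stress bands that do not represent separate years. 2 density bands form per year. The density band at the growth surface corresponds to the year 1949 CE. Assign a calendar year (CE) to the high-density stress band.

Total density bands = 422 + 35 + 59 = 516.
The high-density stress band sits at density band 172 from the core base, so 516 − 172 = 344 density bands formed after it.
Removing the 8 false density bands leaves 344 − 8 = 336 true density bands beyond the high-density stress band.
Dividing by 2 density bands per year: 336 / 2 = 168 years.
Counting back 168 years from 1949 CE places the high-density stress band in 1949 − 168 = 1781 CE.

1781 CE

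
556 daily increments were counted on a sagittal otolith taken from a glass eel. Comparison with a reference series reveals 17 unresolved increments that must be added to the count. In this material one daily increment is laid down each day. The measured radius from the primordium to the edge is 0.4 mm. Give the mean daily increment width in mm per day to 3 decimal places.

0.001 mm per day

After corrections the count is 556 + 17 = 573 daily increments.
Extension rate ≈ 0.4 / 573 = 0.001 mm per day.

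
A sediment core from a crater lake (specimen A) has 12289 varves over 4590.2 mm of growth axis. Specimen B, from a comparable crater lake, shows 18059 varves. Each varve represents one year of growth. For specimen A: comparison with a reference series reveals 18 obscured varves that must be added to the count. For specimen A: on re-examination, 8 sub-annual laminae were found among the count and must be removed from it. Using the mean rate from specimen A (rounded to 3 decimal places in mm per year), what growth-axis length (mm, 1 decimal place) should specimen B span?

Specimen A: correcting the raw count gives 12289 − 8 + 18 = 12299 true varves.
A: Mean rate = 4590.2 mm / 12299 years ≈ 0.373 mm/yr.
B's length ≈ 0.373 × 18059 = 6736.0 mm.

6736.0 mm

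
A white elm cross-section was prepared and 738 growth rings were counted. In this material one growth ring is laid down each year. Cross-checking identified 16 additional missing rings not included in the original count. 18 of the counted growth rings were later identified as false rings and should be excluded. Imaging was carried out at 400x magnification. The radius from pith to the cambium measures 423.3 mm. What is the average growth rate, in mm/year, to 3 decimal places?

True growth ring count = 738 − 18 + 16 = 736.
423.3 mm over 736 years gives 423.3 / 736 ≈ 0.575 mm/year.

0.575 mm/year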